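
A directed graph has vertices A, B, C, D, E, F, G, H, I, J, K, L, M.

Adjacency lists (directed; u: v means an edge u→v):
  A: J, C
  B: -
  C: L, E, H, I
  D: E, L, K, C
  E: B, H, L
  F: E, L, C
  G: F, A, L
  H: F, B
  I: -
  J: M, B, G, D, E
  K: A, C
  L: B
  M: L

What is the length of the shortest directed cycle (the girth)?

For each vertex v, BFS finds the shortest path from v back to v.
The shortest such closed walk is J → G → A → J, length 3.

3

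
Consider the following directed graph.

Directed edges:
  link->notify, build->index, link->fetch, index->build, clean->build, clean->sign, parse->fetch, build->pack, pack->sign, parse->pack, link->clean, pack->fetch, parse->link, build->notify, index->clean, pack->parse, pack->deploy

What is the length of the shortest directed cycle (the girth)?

2

For each vertex v, BFS finds the shortest path from v back to v.
The shortest such closed walk is build → index → build, length 2.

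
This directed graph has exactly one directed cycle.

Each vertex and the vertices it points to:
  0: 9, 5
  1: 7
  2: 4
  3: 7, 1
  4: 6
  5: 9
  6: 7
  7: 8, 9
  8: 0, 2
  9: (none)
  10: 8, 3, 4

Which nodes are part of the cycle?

2, 4, 6, 7, 8

DFS with gray/black marking from 8:
8 gray
  0 gray
    9 gray
    9 black
    5 gray
      5→9: 9 black — skip
    5 black
  0 black
  2 gray
    4 gray
      6 gray
        7 gray
          7→8: 8 is gray → back edge
Back edge closes the cycle 8 → 2 → 4 → 6 → 7 → 8; its vertices are {2, 4, 6, 7, 8}.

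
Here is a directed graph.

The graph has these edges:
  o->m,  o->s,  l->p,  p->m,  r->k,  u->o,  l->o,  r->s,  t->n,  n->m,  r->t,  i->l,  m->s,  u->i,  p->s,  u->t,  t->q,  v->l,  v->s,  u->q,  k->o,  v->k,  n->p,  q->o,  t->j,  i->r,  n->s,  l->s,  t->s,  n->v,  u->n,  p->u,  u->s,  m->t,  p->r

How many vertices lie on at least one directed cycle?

A vertex is on a directed cycle iff it belongs to a strongly connected component of size ≥ 2 (or has a self-loop).
The vertices on cycles are {i, k, l, m, n, o, p, q, r, t, u, v} — 12 in total.

12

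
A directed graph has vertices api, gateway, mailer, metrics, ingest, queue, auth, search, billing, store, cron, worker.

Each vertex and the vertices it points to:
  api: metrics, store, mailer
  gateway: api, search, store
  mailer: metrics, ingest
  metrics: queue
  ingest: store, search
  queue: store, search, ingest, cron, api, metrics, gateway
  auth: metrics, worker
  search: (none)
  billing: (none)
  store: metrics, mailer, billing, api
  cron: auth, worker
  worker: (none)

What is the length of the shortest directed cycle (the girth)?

2

For each vertex v, BFS finds the shortest path from v back to v.
The shortest such closed walk is queue → metrics → queue, length 2.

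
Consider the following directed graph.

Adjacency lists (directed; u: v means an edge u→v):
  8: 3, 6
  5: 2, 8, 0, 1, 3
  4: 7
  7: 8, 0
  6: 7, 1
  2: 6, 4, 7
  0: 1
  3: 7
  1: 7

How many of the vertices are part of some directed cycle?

6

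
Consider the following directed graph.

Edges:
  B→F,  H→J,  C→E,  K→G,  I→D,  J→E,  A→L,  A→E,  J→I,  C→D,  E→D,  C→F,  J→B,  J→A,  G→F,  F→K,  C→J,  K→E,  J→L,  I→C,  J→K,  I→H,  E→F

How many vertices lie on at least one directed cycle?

8

A vertex is on a directed cycle iff it belongs to a strongly connected component of size ≥ 2 (or has a self-loop).
The vertices on cycles are {C, E, F, G, H, I, J, K} — 8 in total.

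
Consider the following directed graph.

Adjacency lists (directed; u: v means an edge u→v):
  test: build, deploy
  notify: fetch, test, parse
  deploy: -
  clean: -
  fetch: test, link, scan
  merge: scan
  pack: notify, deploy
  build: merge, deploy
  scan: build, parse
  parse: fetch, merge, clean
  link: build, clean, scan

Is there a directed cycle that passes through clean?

clean lies on a cycle iff there is a path from clean back to itself.
Exploring from clean, it never reaches itself; equivalently, its strongly connected component is a singleton.

No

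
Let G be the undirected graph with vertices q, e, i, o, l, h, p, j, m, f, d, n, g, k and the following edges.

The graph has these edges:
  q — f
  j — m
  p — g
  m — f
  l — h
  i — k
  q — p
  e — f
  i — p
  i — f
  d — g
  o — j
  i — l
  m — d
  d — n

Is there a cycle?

DFS, tracking each vertex's parent; an edge to a visited non-parent vertex closes a cycle.
Start from d:
visit d (parent –)
  visit m (parent d)
    visit j (parent m)
      j–m: parent, skip
      visit o (parent j)
        o–j: parent, skip
    m–d: parent, skip
    visit f (parent m)
      visit q (parent f)
        q–f: parent, skip
        visit p (parent q)
          visit g (parent p)
            g–p: parent, skip
            g–d: d visited and ≠ parent → cycle
Cycle: d – m – f – q – p – g – d.

Yes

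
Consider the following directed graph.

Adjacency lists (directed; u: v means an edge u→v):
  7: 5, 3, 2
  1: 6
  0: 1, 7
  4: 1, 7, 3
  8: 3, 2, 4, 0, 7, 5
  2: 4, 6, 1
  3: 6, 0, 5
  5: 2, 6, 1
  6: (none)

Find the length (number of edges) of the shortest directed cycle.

3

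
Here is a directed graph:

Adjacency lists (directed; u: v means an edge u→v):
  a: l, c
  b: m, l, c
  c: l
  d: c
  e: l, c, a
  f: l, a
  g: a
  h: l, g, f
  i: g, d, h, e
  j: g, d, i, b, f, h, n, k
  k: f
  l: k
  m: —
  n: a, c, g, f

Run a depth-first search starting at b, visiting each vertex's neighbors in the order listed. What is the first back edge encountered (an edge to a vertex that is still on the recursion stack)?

f→l

DFS from b (visiting each vertex's neighbors in the order listed); mark gray on enter, black on exit:
b gray
  m gray
  m black
  l gray
    k gray
      f gray
        f→l: l is gray → back edge
First back edge: f → l.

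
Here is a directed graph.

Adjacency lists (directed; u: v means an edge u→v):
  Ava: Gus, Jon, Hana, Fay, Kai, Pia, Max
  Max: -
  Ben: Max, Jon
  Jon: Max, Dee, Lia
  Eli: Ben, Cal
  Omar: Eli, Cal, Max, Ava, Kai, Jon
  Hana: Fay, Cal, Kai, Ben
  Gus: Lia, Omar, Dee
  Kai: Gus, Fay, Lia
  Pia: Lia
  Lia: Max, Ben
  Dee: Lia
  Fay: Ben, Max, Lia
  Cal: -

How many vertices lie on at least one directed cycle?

A vertex is on a directed cycle iff it belongs to a strongly connected component of size ≥ 2 (or has a self-loop).
The vertices on cycles are {Ava, Ben, Dee, Gus, Jon, Kai, Lia, Hana, Omar} — 9 in total.

9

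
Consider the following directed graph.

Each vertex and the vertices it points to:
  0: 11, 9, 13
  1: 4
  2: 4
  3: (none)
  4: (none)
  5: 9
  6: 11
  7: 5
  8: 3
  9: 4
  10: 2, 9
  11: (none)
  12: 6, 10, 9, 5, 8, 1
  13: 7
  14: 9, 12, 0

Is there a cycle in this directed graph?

No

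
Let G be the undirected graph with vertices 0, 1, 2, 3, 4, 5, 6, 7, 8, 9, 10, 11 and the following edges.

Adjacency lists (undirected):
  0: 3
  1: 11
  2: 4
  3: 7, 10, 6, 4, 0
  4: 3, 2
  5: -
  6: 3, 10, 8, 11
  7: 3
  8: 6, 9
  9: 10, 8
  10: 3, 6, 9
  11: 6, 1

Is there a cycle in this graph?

DFS, tracking each vertex's parent; an edge to a visited non-parent vertex closes a cycle.
Start from 6:
visit 6 (parent –)
  visit 3 (parent 6)
    visit 7 (parent 3)
      7–3: parent, skip
    visit 10 (parent 3)
      10–3: parent, skip
      10–6: 6 visited and ≠ parent → cycle
Cycle: 6 – 3 – 10 – 6.

Yes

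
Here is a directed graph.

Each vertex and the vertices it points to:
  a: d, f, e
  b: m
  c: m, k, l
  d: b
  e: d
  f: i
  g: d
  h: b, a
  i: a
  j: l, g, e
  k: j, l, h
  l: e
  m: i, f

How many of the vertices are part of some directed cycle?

7

A vertex is on a directed cycle iff it belongs to a strongly connected component of size ≥ 2 (or has a self-loop).
The vertices on cycles are {a, b, d, e, f, i, m} — 7 in total.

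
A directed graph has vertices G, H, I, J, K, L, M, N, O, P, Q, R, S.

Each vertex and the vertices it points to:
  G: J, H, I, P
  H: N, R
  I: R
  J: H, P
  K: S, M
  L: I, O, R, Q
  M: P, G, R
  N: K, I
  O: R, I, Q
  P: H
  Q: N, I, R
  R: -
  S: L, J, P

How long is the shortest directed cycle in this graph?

For each vertex v, BFS finds the shortest path from v back to v.
The shortest such closed walk is K → S → P → H → N → K, length 5.

5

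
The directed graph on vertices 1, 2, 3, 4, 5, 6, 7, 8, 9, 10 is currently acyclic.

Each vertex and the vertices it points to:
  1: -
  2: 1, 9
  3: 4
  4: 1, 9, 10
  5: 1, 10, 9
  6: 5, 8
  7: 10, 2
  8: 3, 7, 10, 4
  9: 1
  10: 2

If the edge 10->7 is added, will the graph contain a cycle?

Yes

Adding 10→7 creates a cycle iff 7 can already reach 10.
Path from 7: 7 → 10.
So 7 → … → 10 → 7 is a cycle.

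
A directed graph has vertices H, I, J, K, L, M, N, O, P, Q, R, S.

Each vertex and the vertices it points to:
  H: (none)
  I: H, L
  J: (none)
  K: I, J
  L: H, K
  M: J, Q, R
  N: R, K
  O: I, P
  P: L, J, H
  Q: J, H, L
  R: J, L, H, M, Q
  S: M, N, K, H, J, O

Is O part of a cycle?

No

O lies on a cycle iff there is a path from O back to itself.
Exploring from O, it never reaches itself; equivalently, its strongly connected component is a singleton.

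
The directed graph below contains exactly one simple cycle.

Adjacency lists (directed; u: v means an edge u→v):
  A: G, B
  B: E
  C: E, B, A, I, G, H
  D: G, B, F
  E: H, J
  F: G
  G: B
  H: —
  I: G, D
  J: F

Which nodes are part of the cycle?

DFS with gray/black marking from E:
E gray
  H gray
  H black
  J gray
    F gray
      G gray
        B gray
          B→E: E is gray → back edge
Back edge closes the cycle E → J → F → G → B → E; its vertices are {B, E, F, G, J}.

B, E, F, G, J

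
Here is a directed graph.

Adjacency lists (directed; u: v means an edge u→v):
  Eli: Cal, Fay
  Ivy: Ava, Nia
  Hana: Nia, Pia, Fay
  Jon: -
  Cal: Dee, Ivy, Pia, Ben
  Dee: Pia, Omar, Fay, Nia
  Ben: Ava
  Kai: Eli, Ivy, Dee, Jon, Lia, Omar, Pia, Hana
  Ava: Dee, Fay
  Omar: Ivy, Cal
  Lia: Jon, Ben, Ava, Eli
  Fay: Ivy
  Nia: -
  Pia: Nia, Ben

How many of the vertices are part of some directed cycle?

A vertex is on a directed cycle iff it belongs to a strongly connected component of size ≥ 2 (or has a self-loop).
The vertices on cycles are {Ava, Ben, Cal, Dee, Fay, Ivy, Pia, Omar} — 8 in total.

8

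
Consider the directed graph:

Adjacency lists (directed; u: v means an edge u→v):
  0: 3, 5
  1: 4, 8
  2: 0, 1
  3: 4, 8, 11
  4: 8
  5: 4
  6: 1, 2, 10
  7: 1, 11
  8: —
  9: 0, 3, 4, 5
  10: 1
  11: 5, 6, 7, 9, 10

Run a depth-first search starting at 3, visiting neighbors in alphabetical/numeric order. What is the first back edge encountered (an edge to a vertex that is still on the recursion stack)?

DFS from 3 (visiting neighbors in alphabetical/numeric order); mark gray on enter, black on exit:
3 gray
  4 gray
    8 gray
    8 black
  4 black
  3→8: 8 black — skip
  11 gray
    5 gray
      5→4: 4 black — skip
    5 black
    6 gray
      1 gray
        1→4: 4 black — skip
        1→8: 8 black — skip
      1 black
      2 gray
        0 gray
          0→3: 3 is gray → back edge
First back edge: 0 → 3.

0->3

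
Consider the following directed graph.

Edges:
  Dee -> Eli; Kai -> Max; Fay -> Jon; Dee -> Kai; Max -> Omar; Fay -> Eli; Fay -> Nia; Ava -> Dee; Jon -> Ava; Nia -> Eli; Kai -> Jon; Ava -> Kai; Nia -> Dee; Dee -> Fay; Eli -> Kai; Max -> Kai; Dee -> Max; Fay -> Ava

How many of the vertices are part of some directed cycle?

8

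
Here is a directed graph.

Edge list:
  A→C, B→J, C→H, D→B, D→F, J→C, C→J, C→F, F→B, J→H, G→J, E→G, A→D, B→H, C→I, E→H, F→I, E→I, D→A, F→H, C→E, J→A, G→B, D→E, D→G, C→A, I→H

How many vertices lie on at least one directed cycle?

A vertex is on a directed cycle iff it belongs to a strongly connected component of size ≥ 2 (or has a self-loop).
The vertices on cycles are {A, B, C, D, E, F, G, J} — 8 in total.

8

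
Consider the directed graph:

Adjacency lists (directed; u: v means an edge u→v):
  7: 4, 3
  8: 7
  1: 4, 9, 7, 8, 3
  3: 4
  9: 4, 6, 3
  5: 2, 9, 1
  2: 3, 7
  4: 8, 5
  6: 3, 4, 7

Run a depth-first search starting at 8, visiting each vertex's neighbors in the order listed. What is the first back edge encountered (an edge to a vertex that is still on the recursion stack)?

DFS from 8 (visiting each vertex's neighbors in the order listed); mark gray on enter, black on exit:
8 gray
  7 gray
    4 gray
      4→8: 8 is gray → back edge
First back edge: 4 → 8.

4->8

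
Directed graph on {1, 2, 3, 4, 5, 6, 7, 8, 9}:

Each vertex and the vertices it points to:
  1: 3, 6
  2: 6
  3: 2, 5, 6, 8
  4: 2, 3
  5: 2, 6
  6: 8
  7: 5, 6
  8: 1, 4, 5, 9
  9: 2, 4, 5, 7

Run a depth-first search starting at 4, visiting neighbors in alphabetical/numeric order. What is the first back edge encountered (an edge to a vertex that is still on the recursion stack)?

DFS from 4 (visiting neighbors in alphabetical/numeric order); mark gray on enter, black on exit:
4 gray
  2 gray
    6 gray
      8 gray
        1 gray
          3 gray
            3→2: 2 is gray → back edge
First back edge: 3 → 2.

3→2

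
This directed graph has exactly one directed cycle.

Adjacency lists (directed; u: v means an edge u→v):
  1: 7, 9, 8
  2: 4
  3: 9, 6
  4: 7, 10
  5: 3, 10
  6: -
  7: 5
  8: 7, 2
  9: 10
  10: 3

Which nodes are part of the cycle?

DFS with gray/black marking from 3:
3 gray
  9 gray
    10 gray
      10→3: 3 is gray → back edge
Back edge closes the cycle 3 → 9 → 10 → 3; its vertices are {3, 9, 10}.

3, 9, 10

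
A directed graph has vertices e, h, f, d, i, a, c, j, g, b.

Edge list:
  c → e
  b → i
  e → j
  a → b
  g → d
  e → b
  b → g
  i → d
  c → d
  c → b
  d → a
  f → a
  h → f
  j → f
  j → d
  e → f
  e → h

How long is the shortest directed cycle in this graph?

4

For each vertex v, BFS finds the shortest path from v back to v.
The shortest such closed walk is b → g → d → a → b, length 4.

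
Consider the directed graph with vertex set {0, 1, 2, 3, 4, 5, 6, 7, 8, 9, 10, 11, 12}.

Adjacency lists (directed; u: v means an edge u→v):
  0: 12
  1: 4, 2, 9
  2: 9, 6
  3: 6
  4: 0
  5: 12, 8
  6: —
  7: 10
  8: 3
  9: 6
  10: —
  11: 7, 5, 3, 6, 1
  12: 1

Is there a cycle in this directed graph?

DFS with white/gray/black marking, starting from 3:
3 gray
  6 gray
  6 black
3 black
0 gray
  12 gray
    1 gray
      4 gray
        4→0: 0 is gray → back edge
Back edge found, so a cycle exists: 0 → 12 → 1 → 4 → 0.

Yes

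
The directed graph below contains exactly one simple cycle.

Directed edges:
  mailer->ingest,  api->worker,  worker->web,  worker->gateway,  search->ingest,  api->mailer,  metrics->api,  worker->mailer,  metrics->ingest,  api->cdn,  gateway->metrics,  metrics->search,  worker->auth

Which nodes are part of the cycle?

DFS with gray/black marking from api:
api gray
  mailer gray
    ingest gray
    ingest black
  mailer black
  cdn gray
  cdn black
  worker gray
    auth gray
    auth black
    gateway gray
      metrics gray
        search gray
          search→ingest: ingest black — skip
        search black
        metrics→api: api is gray → back edge
Back edge closes the cycle api → worker → gateway → metrics → api; its vertices are {api, worker, gateway, metrics}.

api, worker, gateway, metrics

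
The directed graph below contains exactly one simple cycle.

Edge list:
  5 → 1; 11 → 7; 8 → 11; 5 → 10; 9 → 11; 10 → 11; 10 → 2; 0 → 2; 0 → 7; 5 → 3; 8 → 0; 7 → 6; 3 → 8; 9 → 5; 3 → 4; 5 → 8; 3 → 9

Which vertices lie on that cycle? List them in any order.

3, 5, 9

DFS with gray/black marking from 5:
5 gray
  3 gray
    4 gray
    4 black
    9 gray
      9→5: 5 is gray → back edge
Back edge closes the cycle 5 → 3 → 9 → 5; its vertices are {3, 5, 9}.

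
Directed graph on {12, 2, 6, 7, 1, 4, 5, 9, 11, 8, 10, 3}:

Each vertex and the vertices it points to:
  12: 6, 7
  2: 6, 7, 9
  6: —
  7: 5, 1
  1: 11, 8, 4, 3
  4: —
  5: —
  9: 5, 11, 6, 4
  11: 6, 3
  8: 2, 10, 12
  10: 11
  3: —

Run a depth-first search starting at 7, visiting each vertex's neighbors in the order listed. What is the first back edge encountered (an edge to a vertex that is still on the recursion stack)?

DFS from 7 (visiting each vertex's neighbors in the order listed); mark gray on enter, black on exit:
7 gray
  5 gray
  5 black
  1 gray
    11 gray
      6 gray
      6 black
      3 gray
      3 black
    11 black
    8 gray
      2 gray
        2→6: 6 black — skip
        2→7: 7 is gray → back edge
First back edge: 2 → 7.

2→7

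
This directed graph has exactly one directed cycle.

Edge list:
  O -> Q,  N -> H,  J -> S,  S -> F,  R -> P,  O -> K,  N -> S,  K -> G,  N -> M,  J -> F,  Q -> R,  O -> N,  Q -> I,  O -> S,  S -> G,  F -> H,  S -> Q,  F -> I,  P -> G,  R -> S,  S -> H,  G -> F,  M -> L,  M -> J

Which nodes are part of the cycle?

DFS with gray/black marking from Q:
Q gray
  R gray
    P gray
      G gray
        F gray
          H gray
          H black
          I gray
          I black
        F black
      G black
    P black
    S gray
      S→F: F black — skip
      S→G: G black — skip
      S→H: H black — skip
      S→Q: Q is gray → back edge
Back edge closes the cycle Q → R → S → Q; its vertices are {Q, R, S}.

Q, R, S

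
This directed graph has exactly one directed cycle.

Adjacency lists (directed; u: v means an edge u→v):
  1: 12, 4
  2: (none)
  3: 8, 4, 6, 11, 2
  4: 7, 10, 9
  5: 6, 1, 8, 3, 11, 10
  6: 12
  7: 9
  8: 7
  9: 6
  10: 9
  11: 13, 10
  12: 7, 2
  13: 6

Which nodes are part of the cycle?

6, 7, 9, 12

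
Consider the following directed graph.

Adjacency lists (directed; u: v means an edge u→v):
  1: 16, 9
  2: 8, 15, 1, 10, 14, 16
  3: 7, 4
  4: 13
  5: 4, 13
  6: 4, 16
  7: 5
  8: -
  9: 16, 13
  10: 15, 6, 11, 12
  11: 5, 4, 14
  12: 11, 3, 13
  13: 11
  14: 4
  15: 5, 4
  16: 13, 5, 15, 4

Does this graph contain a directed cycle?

Yes

DFS with white/gray/black marking, starting from 1:
1 gray
  16 gray
    13 gray
      11 gray
        5 gray
          4 gray
            4→13: 13 is gray → back edge
Back edge found, so a cycle exists: 13 → 11 → 5 → 4 → 13.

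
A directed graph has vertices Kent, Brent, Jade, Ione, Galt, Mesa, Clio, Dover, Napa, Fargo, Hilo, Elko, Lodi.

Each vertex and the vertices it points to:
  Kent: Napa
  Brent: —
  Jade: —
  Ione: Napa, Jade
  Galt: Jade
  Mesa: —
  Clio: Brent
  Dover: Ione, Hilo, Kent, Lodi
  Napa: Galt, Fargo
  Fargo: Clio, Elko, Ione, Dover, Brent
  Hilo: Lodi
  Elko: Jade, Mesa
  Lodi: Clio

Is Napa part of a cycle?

Napa is on a cycle iff Napa can reach itself via ≥1 edge.
Napa → Fargo → Ione → Napa — yes.

Yes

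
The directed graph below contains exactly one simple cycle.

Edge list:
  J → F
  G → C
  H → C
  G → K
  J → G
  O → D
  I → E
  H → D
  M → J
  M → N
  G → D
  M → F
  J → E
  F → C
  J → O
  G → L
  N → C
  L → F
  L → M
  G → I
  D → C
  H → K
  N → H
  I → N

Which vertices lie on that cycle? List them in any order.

DFS with gray/black marking from J:
J gray
  F gray
    C gray
    C black
  F black
  G gray
    G→C: C black — skip
    L gray
      L→F: F black — skip
      M gray
        M→F: F black — skip
        M→J: J is gray → back edge
Back edge closes the cycle J → G → L → M → J; its vertices are {G, J, L, M}.

G, J, L, M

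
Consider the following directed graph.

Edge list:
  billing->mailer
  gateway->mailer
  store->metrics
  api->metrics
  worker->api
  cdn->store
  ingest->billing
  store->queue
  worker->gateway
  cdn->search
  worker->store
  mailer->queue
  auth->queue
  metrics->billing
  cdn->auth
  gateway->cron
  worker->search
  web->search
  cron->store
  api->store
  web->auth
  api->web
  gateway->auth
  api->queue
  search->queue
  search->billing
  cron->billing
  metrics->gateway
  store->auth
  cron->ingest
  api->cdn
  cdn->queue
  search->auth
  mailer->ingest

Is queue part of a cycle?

No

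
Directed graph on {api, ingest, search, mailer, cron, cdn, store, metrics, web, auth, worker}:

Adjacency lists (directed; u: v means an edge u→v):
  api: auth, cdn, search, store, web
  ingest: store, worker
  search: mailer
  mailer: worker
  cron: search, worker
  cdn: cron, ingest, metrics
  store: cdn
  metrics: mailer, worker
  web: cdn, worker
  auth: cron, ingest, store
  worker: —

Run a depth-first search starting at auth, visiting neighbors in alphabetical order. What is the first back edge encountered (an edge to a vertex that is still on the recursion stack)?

DFS from auth (visiting neighbors in alphabetical order); mark gray on enter, black on exit:
auth gray
  cron gray
    search gray
      mailer gray
        worker gray
        worker black
      mailer black
    search black
    cron→worker: worker black — skip
  cron black
  ingest gray
    store gray
      cdn gray
        cdn→cron: cron black — skip
        cdn→ingest: ingest is gray → back edge
First back edge: cdn → ingest.

cdn->ingest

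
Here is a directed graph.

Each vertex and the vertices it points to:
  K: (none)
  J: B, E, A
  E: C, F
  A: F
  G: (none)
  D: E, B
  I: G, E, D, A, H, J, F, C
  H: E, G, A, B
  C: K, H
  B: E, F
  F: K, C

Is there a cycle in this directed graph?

Yes

DFS with white/gray/black marking, starting from I:
I gray
  G gray
  G black
  E gray
    C gray
      K gray
      K black
      H gray
        H→E: E is gray → back edge
Back edge found, so a cycle exists: E → C → H → E.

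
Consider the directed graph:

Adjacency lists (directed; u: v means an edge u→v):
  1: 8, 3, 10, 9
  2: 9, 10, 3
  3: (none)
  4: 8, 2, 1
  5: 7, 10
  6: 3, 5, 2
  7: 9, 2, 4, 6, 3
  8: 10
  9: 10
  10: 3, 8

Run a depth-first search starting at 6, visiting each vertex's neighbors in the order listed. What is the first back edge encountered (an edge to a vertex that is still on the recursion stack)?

DFS from 6 (visiting each vertex's neighbors in the order listed); mark gray on enter, black on exit:
6 gray
  3 gray
  3 black
  5 gray
    7 gray
      9 gray
        10 gray
          10→3: 3 black — skip
          8 gray
            8→10: 10 is gray → back edge
First back edge: 8 → 10.

8->10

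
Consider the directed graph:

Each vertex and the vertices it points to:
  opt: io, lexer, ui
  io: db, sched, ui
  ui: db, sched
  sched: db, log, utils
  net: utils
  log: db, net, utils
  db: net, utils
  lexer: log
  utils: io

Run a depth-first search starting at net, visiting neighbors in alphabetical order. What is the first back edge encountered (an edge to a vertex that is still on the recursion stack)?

db→net

DFS from net (visiting neighbors in alphabetical order); mark gray on enter, black on exit:
net gray
  utils gray
    io gray
      db gray
        db→net: net is gray → back edge
First back edge: db → net.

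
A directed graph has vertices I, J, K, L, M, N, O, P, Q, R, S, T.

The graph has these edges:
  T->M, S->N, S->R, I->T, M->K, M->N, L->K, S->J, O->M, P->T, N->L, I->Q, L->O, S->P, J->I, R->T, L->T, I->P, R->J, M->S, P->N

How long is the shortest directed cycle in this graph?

4

For each vertex v, BFS finds the shortest path from v back to v.
The shortest such closed walk is S → P → T → M → S, length 4.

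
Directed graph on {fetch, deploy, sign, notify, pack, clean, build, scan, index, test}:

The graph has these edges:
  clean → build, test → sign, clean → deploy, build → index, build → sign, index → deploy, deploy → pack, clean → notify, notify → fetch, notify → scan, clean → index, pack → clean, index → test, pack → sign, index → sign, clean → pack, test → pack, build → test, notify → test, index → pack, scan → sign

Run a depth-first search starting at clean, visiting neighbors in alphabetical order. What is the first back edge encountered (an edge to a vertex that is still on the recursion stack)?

DFS from clean (visiting neighbors in alphabetical order); mark gray on enter, black on exit:
clean gray
  build gray
    index gray
      deploy gray
        pack gray
          pack→clean: clean is gray → back edge
First back edge: pack → clean.

pack→clean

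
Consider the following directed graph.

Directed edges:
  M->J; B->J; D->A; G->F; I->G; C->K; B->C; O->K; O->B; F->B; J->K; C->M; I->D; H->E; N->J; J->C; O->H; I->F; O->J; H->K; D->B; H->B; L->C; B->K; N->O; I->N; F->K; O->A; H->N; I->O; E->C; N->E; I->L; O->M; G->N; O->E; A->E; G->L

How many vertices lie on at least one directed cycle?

6

A vertex is on a directed cycle iff it belongs to a strongly connected component of size ≥ 2 (or has a self-loop).
The vertices on cycles are {C, H, J, M, N, O} — 6 in total.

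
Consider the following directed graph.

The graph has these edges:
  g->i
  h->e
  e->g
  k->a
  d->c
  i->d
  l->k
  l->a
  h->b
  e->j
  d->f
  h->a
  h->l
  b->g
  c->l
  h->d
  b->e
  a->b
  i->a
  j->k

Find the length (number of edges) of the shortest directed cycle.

For each vertex v, BFS finds the shortest path from v back to v.
The shortest such closed walk is b → g → i → a → b, length 4.

4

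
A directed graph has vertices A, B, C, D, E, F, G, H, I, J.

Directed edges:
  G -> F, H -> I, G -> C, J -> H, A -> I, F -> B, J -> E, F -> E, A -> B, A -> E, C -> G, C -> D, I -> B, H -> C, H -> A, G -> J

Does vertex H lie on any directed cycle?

H is on a cycle iff H can reach itself via ≥1 edge.
H → C → G → J → H — yes.

Yes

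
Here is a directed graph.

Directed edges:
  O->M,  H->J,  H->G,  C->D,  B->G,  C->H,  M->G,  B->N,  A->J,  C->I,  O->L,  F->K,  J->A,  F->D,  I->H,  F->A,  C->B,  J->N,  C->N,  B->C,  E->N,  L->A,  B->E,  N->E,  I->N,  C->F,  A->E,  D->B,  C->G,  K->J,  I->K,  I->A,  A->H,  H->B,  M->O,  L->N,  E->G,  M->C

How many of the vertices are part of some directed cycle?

13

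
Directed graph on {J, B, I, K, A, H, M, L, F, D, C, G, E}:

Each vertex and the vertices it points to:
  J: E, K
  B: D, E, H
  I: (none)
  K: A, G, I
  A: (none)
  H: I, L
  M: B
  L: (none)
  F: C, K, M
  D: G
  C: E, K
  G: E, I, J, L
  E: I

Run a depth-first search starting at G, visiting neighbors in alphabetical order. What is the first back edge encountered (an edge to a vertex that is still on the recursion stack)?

DFS from G (visiting neighbors in alphabetical order); mark gray on enter, black on exit:
G gray
  E gray
    I gray
    I black
  E black
  G→I: I black — skip
  J gray
    J→E: E black — skip
    K gray
      A gray
      A black
      K→G: G is gray → back edge
First back edge: K → G.

K->G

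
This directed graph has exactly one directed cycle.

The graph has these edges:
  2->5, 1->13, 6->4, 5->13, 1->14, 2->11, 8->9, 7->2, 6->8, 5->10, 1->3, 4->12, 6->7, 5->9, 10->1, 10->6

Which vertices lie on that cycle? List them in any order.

DFS with gray/black marking from 10:
10 gray
  6 gray
    4 gray
      12 gray
      12 black
    4 black
    8 gray
      9 gray
      9 black
    8 black
    7 gray
      2 gray
        5 gray
          13 gray
          13 black
          5→9: 9 black — skip
          5→10: 10 is gray → back edge
Back edge closes the cycle 10 → 6 → 7 → 2 → 5 → 10; its vertices are {2, 5, 6, 7, 10}.

2, 5, 6, 7, 10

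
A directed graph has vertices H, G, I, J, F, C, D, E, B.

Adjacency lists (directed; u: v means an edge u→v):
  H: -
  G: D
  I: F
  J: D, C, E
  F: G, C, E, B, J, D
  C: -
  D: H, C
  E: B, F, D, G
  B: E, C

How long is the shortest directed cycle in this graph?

For each vertex v, BFS finds the shortest path from v back to v.
The shortest such closed walk is F → E → F, length 2.

2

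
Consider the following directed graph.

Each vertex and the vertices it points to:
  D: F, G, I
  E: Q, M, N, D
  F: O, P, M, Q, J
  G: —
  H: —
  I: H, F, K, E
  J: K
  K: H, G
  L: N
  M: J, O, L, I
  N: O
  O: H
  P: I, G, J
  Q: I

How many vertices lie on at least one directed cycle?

7

A vertex is on a directed cycle iff it belongs to a strongly connected component of size ≥ 2 (or has a self-loop).
The vertices on cycles are {D, E, F, I, M, P, Q} — 7 in total.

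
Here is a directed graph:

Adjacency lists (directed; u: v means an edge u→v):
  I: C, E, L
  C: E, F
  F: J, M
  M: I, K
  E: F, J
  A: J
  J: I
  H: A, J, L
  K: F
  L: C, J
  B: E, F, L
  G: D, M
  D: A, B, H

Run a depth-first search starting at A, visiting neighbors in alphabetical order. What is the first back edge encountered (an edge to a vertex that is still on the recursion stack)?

F→J

DFS from A (visiting neighbors in alphabetical order); mark gray on enter, black on exit:
A gray
  J gray
    I gray
      C gray
        E gray
          F gray
            F→J: J is gray → back edge
First back edge: F → J.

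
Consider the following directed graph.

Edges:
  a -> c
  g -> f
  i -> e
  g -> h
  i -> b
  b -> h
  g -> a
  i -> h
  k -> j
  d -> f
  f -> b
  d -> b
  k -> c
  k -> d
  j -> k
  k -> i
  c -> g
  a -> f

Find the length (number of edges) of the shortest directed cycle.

2

For each vertex v, BFS finds the shortest path from v back to v.
The shortest such closed walk is k → j → k, length 2.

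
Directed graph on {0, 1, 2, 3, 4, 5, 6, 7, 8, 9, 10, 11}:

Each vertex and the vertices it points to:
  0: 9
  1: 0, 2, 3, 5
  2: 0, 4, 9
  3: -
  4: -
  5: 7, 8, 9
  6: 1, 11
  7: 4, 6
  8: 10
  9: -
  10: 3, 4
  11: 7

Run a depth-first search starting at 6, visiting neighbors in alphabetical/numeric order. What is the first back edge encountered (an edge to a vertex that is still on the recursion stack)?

7→6

DFS from 6 (visiting neighbors in alphabetical/numeric order); mark gray on enter, black on exit:
6 gray
  1 gray
    0 gray
      9 gray
      9 black
    0 black
    2 gray
      2→0: 0 black — skip
      4 gray
      4 black
      2→9: 9 black — skip
    2 black
    3 gray
    3 black
    5 gray
      7 gray
        7→4: 4 black — skip
        7→6: 6 is gray → back edge
First back edge: 7 → 6.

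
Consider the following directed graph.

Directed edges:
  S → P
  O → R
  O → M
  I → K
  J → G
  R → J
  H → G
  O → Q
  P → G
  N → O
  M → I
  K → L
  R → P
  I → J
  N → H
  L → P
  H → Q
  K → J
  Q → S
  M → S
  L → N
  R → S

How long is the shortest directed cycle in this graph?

For each vertex v, BFS finds the shortest path from v back to v.
The shortest such closed walk is N → O → M → I → K → L → N, length 6.

6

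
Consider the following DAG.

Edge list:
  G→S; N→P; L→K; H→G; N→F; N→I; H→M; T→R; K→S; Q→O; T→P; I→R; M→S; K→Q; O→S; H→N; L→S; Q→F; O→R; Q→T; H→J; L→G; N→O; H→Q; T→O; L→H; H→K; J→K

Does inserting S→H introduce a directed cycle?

Adding S→H creates a cycle iff H can already reach S.
Path from H: H → M → S.
So H → … → S → H is a cycle.

Yes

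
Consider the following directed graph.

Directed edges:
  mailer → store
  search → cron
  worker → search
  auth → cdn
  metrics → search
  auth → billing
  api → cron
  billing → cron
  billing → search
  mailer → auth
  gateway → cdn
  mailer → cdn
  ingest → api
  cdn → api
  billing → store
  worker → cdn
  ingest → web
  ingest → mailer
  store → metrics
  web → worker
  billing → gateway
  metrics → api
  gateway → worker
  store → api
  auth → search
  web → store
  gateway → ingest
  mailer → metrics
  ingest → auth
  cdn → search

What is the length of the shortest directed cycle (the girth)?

For each vertex v, BFS finds the shortest path from v back to v.
The shortest such closed walk is ingest → auth → billing → gateway → ingest, length 4.

4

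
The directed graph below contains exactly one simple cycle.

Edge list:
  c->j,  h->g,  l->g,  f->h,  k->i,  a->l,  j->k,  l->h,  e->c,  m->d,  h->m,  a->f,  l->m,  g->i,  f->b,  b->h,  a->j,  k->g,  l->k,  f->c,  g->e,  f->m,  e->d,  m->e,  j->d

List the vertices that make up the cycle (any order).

c, e, g, j, k

DFS with gray/black marking from c:
c gray
  j gray
    k gray
      g gray
        i gray
        i black
        e gray
          d gray
          d black
          e→c: c is gray → back edge
Back edge closes the cycle c → j → k → g → e → c; its vertices are {c, e, g, j, k}.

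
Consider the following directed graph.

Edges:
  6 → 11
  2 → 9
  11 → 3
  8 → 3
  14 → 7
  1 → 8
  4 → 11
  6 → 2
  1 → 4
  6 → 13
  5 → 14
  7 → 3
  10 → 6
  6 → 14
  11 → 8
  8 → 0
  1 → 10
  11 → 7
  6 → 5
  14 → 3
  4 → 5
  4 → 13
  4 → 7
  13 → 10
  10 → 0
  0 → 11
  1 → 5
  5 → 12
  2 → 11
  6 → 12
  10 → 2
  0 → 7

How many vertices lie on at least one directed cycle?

6

A vertex is on a directed cycle iff it belongs to a strongly connected component of size ≥ 2 (or has a self-loop).
The vertices on cycles are {0, 6, 8, 10, 11, 13} — 6 in total.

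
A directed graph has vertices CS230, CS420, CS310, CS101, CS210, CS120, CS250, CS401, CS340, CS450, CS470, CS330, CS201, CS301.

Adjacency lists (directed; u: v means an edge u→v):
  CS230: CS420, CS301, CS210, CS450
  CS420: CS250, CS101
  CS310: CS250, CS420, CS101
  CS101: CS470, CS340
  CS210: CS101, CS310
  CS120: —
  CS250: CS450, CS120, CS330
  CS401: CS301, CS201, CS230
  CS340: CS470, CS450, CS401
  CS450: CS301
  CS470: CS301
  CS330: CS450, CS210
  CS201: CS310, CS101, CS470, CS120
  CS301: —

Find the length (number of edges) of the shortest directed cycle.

For each vertex v, BFS finds the shortest path from v back to v.
The shortest such closed walk is CS401 → CS201 → CS101 → CS340 → CS401, length 4.

4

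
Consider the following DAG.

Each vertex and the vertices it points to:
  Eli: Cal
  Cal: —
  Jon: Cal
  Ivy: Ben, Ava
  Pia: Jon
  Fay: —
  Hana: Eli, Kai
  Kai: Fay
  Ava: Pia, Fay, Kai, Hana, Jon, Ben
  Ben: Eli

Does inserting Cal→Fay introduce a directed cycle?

No

Adding Cal→Fay creates a cycle iff Fay can already reach Cal.
Explore from Fay: no path reaches Cal. The graph stays acyclic.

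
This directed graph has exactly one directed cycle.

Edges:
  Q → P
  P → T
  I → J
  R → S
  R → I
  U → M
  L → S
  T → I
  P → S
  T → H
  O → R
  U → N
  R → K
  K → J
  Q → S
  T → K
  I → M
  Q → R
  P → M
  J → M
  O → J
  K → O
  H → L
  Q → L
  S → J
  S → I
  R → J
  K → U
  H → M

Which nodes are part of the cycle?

DFS with gray/black marking from K:
K gray
  O gray
    J gray
      M gray
      M black
    J black
    R gray
      I gray
        I→J: J black — skip
        I→M: M black — skip
      I black
      R→K: K is gray → back edge
Back edge closes the cycle K → O → R → K; its vertices are {K, O, R}.

K, O, R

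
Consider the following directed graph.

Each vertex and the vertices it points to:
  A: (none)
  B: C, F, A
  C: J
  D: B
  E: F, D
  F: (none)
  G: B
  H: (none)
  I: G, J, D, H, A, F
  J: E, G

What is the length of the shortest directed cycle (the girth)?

4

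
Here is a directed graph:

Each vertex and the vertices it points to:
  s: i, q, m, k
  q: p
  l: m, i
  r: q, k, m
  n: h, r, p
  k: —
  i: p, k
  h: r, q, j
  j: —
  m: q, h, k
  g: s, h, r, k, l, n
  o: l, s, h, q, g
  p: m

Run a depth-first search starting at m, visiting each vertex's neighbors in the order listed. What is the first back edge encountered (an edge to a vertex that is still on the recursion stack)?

p→m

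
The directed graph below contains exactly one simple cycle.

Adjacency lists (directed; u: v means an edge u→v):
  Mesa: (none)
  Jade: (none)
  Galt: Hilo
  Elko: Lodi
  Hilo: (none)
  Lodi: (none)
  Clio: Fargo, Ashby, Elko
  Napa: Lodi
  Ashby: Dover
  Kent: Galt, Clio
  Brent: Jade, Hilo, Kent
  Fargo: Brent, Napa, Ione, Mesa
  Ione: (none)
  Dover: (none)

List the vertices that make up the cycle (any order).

DFS with gray/black marking from Clio:
Clio gray
  Fargo gray
    Brent gray
      Jade gray
      Jade black
      Hilo gray
      Hilo black
      Kent gray
        Galt gray
          Galt→Hilo: Hilo black — skip
        Galt black
        Kent→Clio: Clio is gray → back edge
Back edge closes the cycle Clio → Fargo → Brent → Kent → Clio; its vertices are {Clio, Kent, Brent, Fargo}.

Clio, Kent, Brent, Fargo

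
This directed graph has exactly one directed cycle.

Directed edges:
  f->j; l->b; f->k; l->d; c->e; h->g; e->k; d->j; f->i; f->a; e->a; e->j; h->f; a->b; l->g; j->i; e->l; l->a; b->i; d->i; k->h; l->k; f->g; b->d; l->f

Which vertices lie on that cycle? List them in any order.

f, h, k

DFS with gray/black marking from f:
f gray
  i gray
  i black
  j gray
    j→i: i black — skip
  j black
  a gray
    b gray
      d gray
        d→i: i black — skip
        d→j: j black — skip
      d black
      b→i: i black — skip
    b black
  a black
  g gray
  g black
  k gray
    h gray
      h→f: f is gray → back edge
Back edge closes the cycle f → k → h → f; its vertices are {f, h, k}.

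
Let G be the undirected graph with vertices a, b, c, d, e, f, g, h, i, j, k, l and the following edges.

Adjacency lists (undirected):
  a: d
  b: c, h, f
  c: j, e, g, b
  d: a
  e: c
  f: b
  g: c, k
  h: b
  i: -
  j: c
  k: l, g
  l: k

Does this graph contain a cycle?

DFS, tracking each vertex's parent; an edge to a visited non-parent vertex closes a cycle.
Start from c:
visit c (parent –)
  visit j (parent c)
    j–c: parent, skip
  visit e (parent c)
    e–c: parent, skip
  visit g (parent c)
    g–c: parent, skip
    visit k (parent g)
      visit l (parent k)
        l–k: parent, skip
      k–g: parent, skip
  visit b (parent c)
    b–c: parent, skip
    visit h (parent b)
      h–b: parent, skip
    visit f (parent b)
      f–b: parent, skip
visit a (parent –)
  visit d (parent a)
    d–a: parent, skip
visit i (parent –)
No non-parent visited neighbor found — the graph is a forest.

No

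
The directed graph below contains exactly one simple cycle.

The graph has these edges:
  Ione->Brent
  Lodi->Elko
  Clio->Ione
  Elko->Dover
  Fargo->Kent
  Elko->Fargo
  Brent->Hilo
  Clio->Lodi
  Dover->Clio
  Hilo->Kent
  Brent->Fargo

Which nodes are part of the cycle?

DFS with gray/black marking from Dover:
Dover gray
  Clio gray
    Ione gray
      Brent gray
        Hilo gray
          Kent gray
          Kent black
        Hilo black
        Fargo gray
          Fargo→Kent: Kent black — skip
        Fargo black
      Brent black
    Ione black
    Lodi gray
      Elko gray
        Elko→Dover: Dover is gray → back edge
Back edge closes the cycle Dover → Clio → Lodi → Elko → Dover; its vertices are {Clio, Elko, Lodi, Dover}.

Clio, Elko, Lodi, Dover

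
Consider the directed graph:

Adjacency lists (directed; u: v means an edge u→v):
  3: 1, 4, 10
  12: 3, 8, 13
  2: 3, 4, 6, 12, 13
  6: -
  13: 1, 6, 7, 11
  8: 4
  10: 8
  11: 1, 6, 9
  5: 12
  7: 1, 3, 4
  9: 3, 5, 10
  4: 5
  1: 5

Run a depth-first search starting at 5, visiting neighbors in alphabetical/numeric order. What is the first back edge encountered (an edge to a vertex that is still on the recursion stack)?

1->5

DFS from 5 (visiting neighbors in alphabetical/numeric order); mark gray on enter, black on exit:
5 gray
  12 gray
    3 gray
      1 gray
        1→5: 5 is gray → back edge
First back edge: 1 → 5.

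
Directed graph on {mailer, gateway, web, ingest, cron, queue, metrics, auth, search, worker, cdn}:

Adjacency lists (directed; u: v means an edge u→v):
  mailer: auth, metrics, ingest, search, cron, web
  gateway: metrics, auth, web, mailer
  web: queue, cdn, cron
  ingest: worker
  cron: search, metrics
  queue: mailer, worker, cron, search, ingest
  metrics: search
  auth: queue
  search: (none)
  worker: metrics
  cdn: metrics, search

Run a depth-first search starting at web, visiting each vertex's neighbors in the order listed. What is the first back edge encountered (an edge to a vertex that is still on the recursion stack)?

DFS from web (visiting each vertex's neighbors in the order listed); mark gray on enter, black on exit:
web gray
  queue gray
    mailer gray
      auth gray
        auth→queue: queue is gray → back edge
First back edge: auth → queue.

auth->queue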